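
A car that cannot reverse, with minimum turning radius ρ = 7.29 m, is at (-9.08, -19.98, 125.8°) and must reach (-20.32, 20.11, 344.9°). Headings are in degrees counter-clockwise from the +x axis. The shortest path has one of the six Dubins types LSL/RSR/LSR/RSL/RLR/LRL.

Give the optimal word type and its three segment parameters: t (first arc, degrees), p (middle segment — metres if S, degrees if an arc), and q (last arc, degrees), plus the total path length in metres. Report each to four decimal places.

RSR: t = 2.3031°, p = 34.5207 m, q = 138.5969°, L = 52.4481 m

Let ψ = atan2(Δy, Δx) = atan2(40.09, -11.24) = 105.6619° be the start→goal bearing.
Normalize: d = |goal − start| / ρ = 41.635870/7.29 = 5.711368, α = (θ_start − ψ) mod 360° = 20.1381° = 0.351477 rad, β = (θ_goal − ψ) mod 360° = 239.2381° = 4.175493 rad.
Common terms: sin α = 0.344285, cos α = 0.938865, sin β = -0.859301, cos β = -0.511471, cos(α−β) = -0.776046, d² = 32.619721. Work in radians in the unit-radius frame; every candidate has L = ρ·(t + p + q).
LSL: p² = 2 + d² − 2cos(α−β) + 2d(sin α − sin β) = 49.920050; p = √p² = 7.065412; φ = atan2(cos β − cos α, d + sin α − sin β) = -0.206742 rad; t = (φ − α) mod 2π = 5.724966 rad, q = (β − φ) mod 2π = 4.382236 rad → L = 7.29·(5.724966 + 7.065412 + 4.382236) = 7.29·17.172614 = 125.188356 m
RSR: p² = 2 + d² − 2cos(α−β) + 2d(sin β − sin α) = 22.423577; p = √p² = 4.735354; φ = atan2(cos α − cos β, d − sin α + sin β) = 0.311281 rad; t = (α − φ) mod 2π = 0.040196 rad, q = (φ − β) mod 2π = 2.418973 rad → L = 7.29·(0.040196 + 4.735354 + 2.418973) = 7.29·7.194523 = 52.448072 m
LSR: p² = d² − 2 + 2cos(α−β) + 2d(sin α + sin β) = 23.184739; p = √p² = 4.815053; φ = atan2(−cos α − cos β, d + sin α + sin β) − atan2(−2, p) = 0.311616 rad; t = (φ − α) mod 2π = 6.243325 rad, q = (φ − β) mod 2π = 2.419309 rad → L = 7.29·(6.243325 + 4.815053 + 2.419309) = 7.29·13.477687 = 98.252337 m
RSL: p² = d² − 2 + 2cos(α−β) − 2d(sin α + sin β) = 34.950517; p = √p² = 5.911896; φ = atan2(cos α + cos β, d − sin α − sin β) − atan2(2, p) = -0.257680 rad; t = (α − φ) mod 2π = 0.609157 rad, q = (β − φ) mod 2π = 4.433173 rad → L = 7.29·(0.609157 + 5.911896 + 4.433173) = 7.29·10.954226 = 79.856307 m
RLR: c = (6 − d² + 2cos(α−β) + 2d(sin α − sin β))/8 = -1.802947, |c| > 1 → infeasible
LRL: c = (6 − d² + 2cos(α−β) − 2d(sin α − sin β))/8 = -5.240006, |c| > 1 → infeasible
Shortest: RSR with L = 52.448072 m ≈ 52.4481 m
Convert RSR to answer units (arcs ×180/π): t = 0.040196·180/π = 2.3031°, p = ρ·p = 7.29·4.735354 = 34.5207 m, q = 2.418973·180/π = 138.5969°, L = 52.4481 m.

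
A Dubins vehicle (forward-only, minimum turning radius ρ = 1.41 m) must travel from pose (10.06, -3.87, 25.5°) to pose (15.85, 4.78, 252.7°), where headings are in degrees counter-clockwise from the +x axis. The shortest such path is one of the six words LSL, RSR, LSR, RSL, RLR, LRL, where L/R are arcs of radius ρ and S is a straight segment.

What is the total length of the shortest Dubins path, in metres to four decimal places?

Let ψ = atan2(Δy, Δx) = atan2(8.65, 5.79) = 56.2031° be the start→goal bearing.
Normalize: d = |goal − start| / ρ = 10.408967/1.41 = 7.382246, α = (θ_start − ψ) mod 360° = 329.2969° = 5.747316 rad, β = (θ_goal − ψ) mod 360° = 196.4969° = 3.429518 rad.
Common terms: sin α = -0.510589, cos α = 0.859825, sin β = -0.283964, cos β = -0.958835, cos(α−β) = -0.679441, d² = 54.497560. Work in radians in the unit-radius frame; every candidate has L = ρ·(t + p + q).
LSL: p² = 2 + d² − 2cos(α−β) + 2d(sin α − sin β) = 54.510442; p = √p² = 7.383119; φ = atan2(cos β − cos α, d + sin α − sin β) = -0.248888 rad; t = (φ − α) mod 2π = 0.286981 rad, q = (β − φ) mod 2π = 3.678407 rad → L = 1.41·(0.286981 + 7.383119 + 3.678407) = 1.41·11.348507 = 16.001395 m
RSR: p² = 2 + d² − 2cos(α−β) + 2d(sin β − sin α) = 61.202445; p = √p² = 7.823199; φ = atan2(cos α − cos β, d − sin α + sin β) = 0.234617 rad; t = (α − φ) mod 2π = 5.512699 rad, q = (φ − β) mod 2π = 3.088283 rad → L = 1.41·(5.512699 + 7.823199 + 3.088283) = 1.41·16.424182 = 23.158096 m
LSR: p² = d² − 2 + 2cos(α−β) + 2d(sin α + sin β) = 39.407506; p = √p² = 6.277540; φ = atan2(−cos α − cos β, d + sin α + sin β) − atan2(−2, p) = 0.323457 rad; t = (φ − α) mod 2π = 0.859327 rad, q = (φ − β) mod 2π = 3.177124 rad → L = 1.41·(0.859327 + 6.277540 + 3.177124) = 1.41·10.313991 = 14.542727 m
RSL: p² = d² − 2 + 2cos(α−β) − 2d(sin α + sin β) = 62.869849; p = √p² = 7.929051; φ = atan2(cos α + cos β, d − sin α − sin β) − atan2(2, p) = -0.259191 rad; t = (α − φ) mod 2π = 6.006507 rad, q = (β − φ) mod 2π = 3.688709 rad → L = 1.41·(6.006507 + 7.929051 + 3.688709) = 1.41·17.624267 = 24.850217 m
RLR: c = (6 − d² + 2cos(α−β) + 2d(sin α − sin β))/8 = -6.650306, |c| > 1 → infeasible
LRL: c = (6 − d² + 2cos(α−β) − 2d(sin α − sin β))/8 = -5.813805, |c| > 1 → infeasible
Shortest: LSR with L = 14.542727 m ≈ 14.5427 m

14.5427 m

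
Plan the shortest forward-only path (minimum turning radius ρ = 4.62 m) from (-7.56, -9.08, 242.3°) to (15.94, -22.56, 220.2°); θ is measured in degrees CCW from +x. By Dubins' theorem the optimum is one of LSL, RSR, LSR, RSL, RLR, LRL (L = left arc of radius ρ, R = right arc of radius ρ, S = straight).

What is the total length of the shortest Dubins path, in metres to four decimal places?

37.2545 m

Let ψ = atan2(Δy, Δx) = atan2(-13.48, 23.50) = -29.8393° be the start→goal bearing.
Normalize: d = |goal − start| / ρ = 27.091704/4.62 = 5.864005, α = (θ_start − ψ) mod 360° = 272.1393° = 4.749727 rad, β = (θ_goal − ψ) mod 360° = 250.0393° = 4.364009 rad.
Common terms: sin α = -0.999303, cos α = 0.037329, sin β = -0.939927, cos β = -0.341375, cos(α−β) = 0.926529, d² = 34.386556. Work in radians in the unit-radius frame; every candidate has L = ρ·(t + p + q).
LSL: p² = 2 + d² − 2cos(α−β) + 2d(sin α − sin β) = 33.837137; p = √p² = 5.816970; φ = atan2(cos β − cos α, d + sin α − sin β) = -0.065150 rad; t = (φ − α) mod 2π = 1.468309 rad, q = (β − φ) mod 2π = 4.429159 rad → L = 4.62·(1.468309 + 5.816970 + 4.429159) = 4.62·11.714437 = 54.120700 m
RSR: p² = 2 + d² − 2cos(α−β) + 2d(sin β − sin α) = 35.229860; p = √p² = 5.935475; φ = atan2(cos α − cos β, d − sin α + sin β) = 0.063847 rad; t = (α − φ) mod 2π = 4.685880 rad, q = (φ − β) mod 2π = 1.983023 rad → L = 4.62·(4.685880 + 5.935475 + 1.983023) = 4.62·12.604378 = 58.232225 m
LSR: p² = d² − 2 + 2cos(α−β) + 2d(sin α + sin β) = 11.496303; p = √p² = 3.390620; φ = atan2(−cos α − cos β, d + sin α + sin β) − atan2(−2, p) = 0.610246 rad; t = (φ − α) mod 2π = 2.143704 rad, q = (φ − β) mod 2π = 2.529422 rad → L = 4.62·(2.143704 + 3.390620 + 2.529422) = 4.62·8.063746 = 37.254508 m
RSL: p² = d² − 2 + 2cos(α−β) − 2d(sin α + sin β) = 56.982923; p = √p² = 7.548703; φ = atan2(cos α + cos β, d − sin α − sin β) − atan2(2, p) = -0.297940 rad; t = (α − φ) mod 2π = 5.047667 rad, q = (β − φ) mod 2π = 4.661949 rad → L = 4.62·(5.047667 + 7.548703 + 4.661949) = 4.62·17.258319 = 79.733436 m
RLR: c = (6 − d² + 2cos(α−β) + 2d(sin α − sin β))/8 = -3.403732, |c| > 1 → infeasible
LRL: c = (6 − d² + 2cos(α−β) − 2d(sin α − sin β))/8 = -3.229642, |c| > 1 → infeasible
Shortest: LSR with L = 37.254508 m ≈ 37.2545 m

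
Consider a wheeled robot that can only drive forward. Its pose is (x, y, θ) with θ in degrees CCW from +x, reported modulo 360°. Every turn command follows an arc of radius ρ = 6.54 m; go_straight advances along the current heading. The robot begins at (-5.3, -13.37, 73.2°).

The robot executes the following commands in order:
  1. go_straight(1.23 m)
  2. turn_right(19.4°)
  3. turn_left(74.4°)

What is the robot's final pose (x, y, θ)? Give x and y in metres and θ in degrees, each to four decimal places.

set_pose: (x, y, θ) = (-5.3000, -13.3700, 73.2000°), ρ = 6.54
go_straight(1.23): x += 1.23·cos θ, y += 1.23·sin θ → (-4.9445, -12.1925, 73.2000°)
turn_right(19.4°): centre at ρ to the right, rotate −19.4° → (-3.9611, -10.2202, 53.8000°)
turn_left(74.4°): centre at ρ to the left, rotate +74.4° → (-4.0992, -2.3133, 128.2000°)

(-4.0992, -2.3133, 128.2000°)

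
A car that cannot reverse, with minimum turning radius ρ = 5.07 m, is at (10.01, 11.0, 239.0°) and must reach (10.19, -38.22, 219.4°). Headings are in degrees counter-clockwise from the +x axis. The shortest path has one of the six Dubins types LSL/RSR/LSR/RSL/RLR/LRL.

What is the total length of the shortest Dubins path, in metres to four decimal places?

50.0010 m

Let ψ = atan2(Δy, Δx) = atan2(-49.22, 0.18) = -89.7905° be the start→goal bearing.
Normalize: d = |goal − start| / ρ = 49.220329/5.07 = 9.708152, α = (θ_start − ψ) mod 360° = 328.7905° = 5.738476 rad, β = (θ_goal − ψ) mod 360° = 309.1905° = 5.396392 rad.
Common terms: sin α = -0.518169, cos α = 0.855278, sin β = -0.775050, cos β = 0.631900, cos(α−β) = 0.942057, d² = 94.248209. Work in radians in the unit-radius frame; every candidate has L = ρ·(t + p + q).
LSL: p² = 2 + d² − 2cos(α−β) + 2d(sin α − sin β) = 99.351761; p = √p² = 9.967535; φ = atan2(cos β − cos α, d + sin α − sin β) = -0.022412 rad; t = (φ − α) mod 2π = 0.522297 rad, q = (β − φ) mod 2π = 5.418804 rad → L = 5.07·(0.522297 + 9.967535 + 5.418804) = 5.07·15.908636 = 80.656785 m
RSR: p² = 2 + d² − 2cos(α−β) + 2d(sin β − sin α) = 89.376428; p = √p² = 9.453911; φ = atan2(cos α − cos β, d − sin α + sin β) = 0.023630 rad; t = (α − φ) mod 2π = 5.714846 rad, q = (φ − β) mod 2π = 0.910424 rad → L = 5.07·(5.714846 + 9.453911 + 0.910424) = 5.07·16.079181 = 81.521446 m
LSR: p² = d² − 2 + 2cos(α−β) + 2d(sin α + sin β) = 69.022793; p = √p² = 8.307996; φ = atan2(−cos α − cos β, d + sin α + sin β) − atan2(−2, p) = 0.061312 rad; t = (φ − α) mod 2π = 0.606021 rad, q = (φ − β) mod 2π = 0.948106 rad → L = 5.07·(0.606021 + 8.307996 + 0.948106) = 5.07·9.862123 = 50.000964 m
RSL: p² = d² − 2 + 2cos(α−β) − 2d(sin α + sin β) = 119.241856; p = √p² = 10.919792; φ = atan2(cos α + cos β, d − sin α − sin β) − atan2(2, p) = -0.046779 rad; t = (α − φ) mod 2π = 5.785255 rad, q = (β − φ) mod 2π = 5.443171 rad → L = 5.07·(5.785255 + 10.919792 + 5.443171) = 5.07·22.148218 = 112.291467 m
RLR: c = (6 − d² + 2cos(α−β) + 2d(sin α − sin β))/8 = -10.172054, |c| > 1 → infeasible
LRL: c = (6 − d² + 2cos(α−β) − 2d(sin α − sin β))/8 = -11.418970, |c| > 1 → infeasible
Shortest: LSR with L = 50.000964 m ≈ 50.0010 m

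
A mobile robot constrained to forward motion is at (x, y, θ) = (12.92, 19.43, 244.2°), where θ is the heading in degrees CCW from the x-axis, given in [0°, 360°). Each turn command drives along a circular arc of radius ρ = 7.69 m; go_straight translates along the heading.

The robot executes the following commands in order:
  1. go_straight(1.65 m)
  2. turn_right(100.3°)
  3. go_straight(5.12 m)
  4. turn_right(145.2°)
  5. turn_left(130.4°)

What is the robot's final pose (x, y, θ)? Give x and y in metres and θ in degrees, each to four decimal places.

set_pose: (x, y, θ) = (12.9200, 19.4300, 244.2000°), ρ = 7.69
go_straight(1.65): x += 1.65·cos θ, y += 1.65·sin θ → (12.2019, 17.9445, 244.2000°)
turn_right(100.3°): centre at ρ to the right, rotate −100.3° → (0.7475, 15.0780, 143.9000°)
go_straight(5.12): x += 5.12·cos θ, y += 5.12·sin θ → (-3.3894, 18.0946, 143.9000°)
turn_right(145.2°): centre at ρ to the right, rotate −145.2° → (1.3160, 31.9961, -1.3000° ≡ 358.7000°)
turn_left(130.4°): centre at ρ to the left, rotate +130.4° → (7.4582, 44.5340, 489.1000° ≡ 129.1000°)

(7.4582, 44.5340, 129.1000°)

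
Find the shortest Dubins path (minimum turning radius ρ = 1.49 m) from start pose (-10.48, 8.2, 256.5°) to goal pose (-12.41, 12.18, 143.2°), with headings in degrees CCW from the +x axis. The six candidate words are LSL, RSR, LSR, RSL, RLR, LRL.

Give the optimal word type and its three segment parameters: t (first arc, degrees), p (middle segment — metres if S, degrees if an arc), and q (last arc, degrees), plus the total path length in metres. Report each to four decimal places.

LRL: t = 4.4817°, p = 234.5130°, q = 116.7313°, L = 9.2508 m

Let ψ = atan2(Δy, Δx) = atan2(3.98, -1.93) = 115.8699° be the start→goal bearing.
Normalize: d = |goal − start| / ρ = 4.423268/1.49 = 2.968636, α = (θ_start − ψ) mod 360° = 140.6301° = 2.454458 rad, β = (θ_goal − ψ) mod 360° = 27.3301° = 0.477000 rad.
Common terms: sin α = 0.634324, cos α = -0.773067, sin β = 0.459116, cos β = 0.888376, cos(α−β) = -0.395546, d² = 8.812801. Work in radians in the unit-radius frame; every candidate has L = ρ·(t + p + q).
LSL: p² = 2 + d² − 2cos(α−β) + 2d(sin α − sin β) = 12.644149; p = √p² = 3.555861; φ = atan2(cos β − cos α, d + sin α − sin β) = 0.486167 rad; t = (φ − α) mod 2π = 4.314894 rad, q = (β − φ) mod 2π = 6.274018 rad → L = 1.49·(4.314894 + 3.555861 + 6.274018) = 1.49·14.144774 = 21.075713 m
RSR: p² = 2 + d² − 2cos(α−β) + 2d(sin β − sin α) = 10.563636; p = √p² = 3.250175; φ = atan2(cos α − cos β, d − sin α + sin β) = -0.536564 rad; t = (α − φ) mod 2π = 2.991022 rad, q = (φ − β) mod 2π = 5.269621 rad → L = 1.49·(2.991022 + 3.250175 + 5.269621) = 1.49·11.510818 = 17.151119 m
LSR: p² = d² − 2 + 2cos(α−β) + 2d(sin α + sin β) = 12.513766; p = √p² = 3.537480; φ = atan2(−cos α − cos β, d + sin α + sin β) − atan2(−2, p) = 0.486191 rad; t = (φ − α) mod 2π = 4.314918 rad, q = (φ − β) mod 2π = 0.009191 rad → L = 1.49·(4.314918 + 3.537480 + 0.009191) = 1.49·7.861589 = 11.713767 m
RSL: p² = d² − 2 + 2cos(α−β) − 2d(sin α + sin β) = -0.470346 < 0 → infeasible
RLR: c = (6 − d² + 2cos(α−β) + 2d(sin α − sin β))/8 = -0.320454; p = 2π − arccos c = 4.386180 rad; φ = atan2(cos α − cos β, d − sin α + sin β) = -0.536564 rad; t = (α − φ + p/2) mod 2π = 5.184112 rad, q = (α − β − t + p) mod 2π = 1.179526 rad → L = 1.49·(5.184112 + 4.386180 + 1.179526) = 1.49·10.749818 = 16.017228 m
LRL: c = (6 − d² + 2cos(α−β) − 2d(sin α − sin β))/8 = -0.580519; p = 2π − arccos c = 4.093024 rad; φ = atan2(cos β − cos α, d + sin α − sin β) = 0.486167 rad; t = (φ − α + p/2) mod 2π = 0.078221 rad, q = (β − α − t + p) mod 2π = 2.037345 rad → L = 1.49·(0.078221 + 4.093024 + 2.037345) = 1.49·6.208589 = 9.250798 m
Shortest: LRL with L = 9.250798 m ≈ 9.2508 m
Convert LRL to answer units (arcs ×180/π): t = 0.078221·180/π = 4.4817°, p = 4.093024·180/π = 234.5130°, q = 2.037345·180/π = 116.7313°, L = 9.2508 m.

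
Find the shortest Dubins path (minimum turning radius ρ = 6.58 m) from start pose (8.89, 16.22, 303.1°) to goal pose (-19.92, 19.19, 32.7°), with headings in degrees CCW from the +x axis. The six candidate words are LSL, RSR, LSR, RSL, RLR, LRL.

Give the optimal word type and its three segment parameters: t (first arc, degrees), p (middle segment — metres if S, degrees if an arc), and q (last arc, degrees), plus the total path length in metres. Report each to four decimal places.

RSR: t = 126.0755°, p = 19.7697 m, q = 144.3245°, L = 50.8231 m

Let ψ = atan2(Δy, Δx) = atan2(2.97, -28.81) = 174.1142° be the start→goal bearing.
Normalize: d = |goal − start| / ρ = 28.962683/6.58 = 4.401624, α = (θ_start − ψ) mod 360° = 128.9858° = 2.251227 rad, β = (θ_goal − ψ) mod 360° = 218.5858° = 3.815042 rad.
Common terms: sin α = 0.777302, cos α = -0.629128, sin β = -0.623686, cos β = -0.781675, cos(α−β) = 0.006981, d² = 19.374290. Work in radians in the unit-radius frame; every candidate has L = ρ·(t + p + q).
LSL: p² = 2 + d² − 2cos(α−β) + 2d(sin α − sin β) = 33.693569; p = √p² = 5.804616; φ = atan2(cos β − cos α, d + sin α − sin β) = -0.026283 rad; t = (φ − α) mod 2π = 4.005675 rad, q = (β − φ) mod 2π = 3.841325 rad → L = 6.58·(4.005675 + 5.804616 + 3.841325) = 6.58·13.651616 = 89.827636 m
RSR: p² = 2 + d² − 2cos(α−β) + 2d(sin β − sin α) = 9.027086; p = √p² = 3.004511; φ = atan2(cos α − cos β, d − sin α + sin β) = 0.050795 rad; t = (α − φ) mod 2π = 2.200432 rad, q = (φ − β) mod 2π = 2.518938 rad → L = 6.58·(2.200432 + 3.004511 + 2.518938) = 6.58·7.723881 = 50.823138 m
LSR: p² = d² − 2 + 2cos(α−β) + 2d(sin α + sin β) = 18.740575; p = √p² = 4.329039; φ = atan2(−cos α − cos β, d + sin α + sin β) − atan2(−2, p) = 0.733126 rad; t = (φ − α) mod 2π = 4.765085 rad, q = (φ − β) mod 2π = 3.201270 rad → L = 6.58·(4.765085 + 4.329039 + 3.201270) = 6.58·12.295393 = 80.903687 m
RSL: p² = d² − 2 + 2cos(α−β) − 2d(sin α + sin β) = 16.035929; p = √p² = 4.004489; φ = atan2(cos α + cos β, d − sin α − sin β) − atan2(2, p) = -0.783848 rad; t = (α − φ) mod 2π = 3.035074 rad, q = (β − φ) mod 2π = 4.598889 rad → L = 6.58·(3.035074 + 4.004489 + 4.598889) = 6.58·11.638452 = 76.581016 m
RLR: c = (6 − d² + 2cos(α−β) + 2d(sin α − sin β))/8 = -0.128386; p = 2π − arccos c = 4.583648 rad; φ = atan2(cos α − cos β, d − sin α + sin β) = 0.050795 rad; t = (α − φ + p/2) mod 2π = 4.492256 rad, q = (α − β − t + p) mod 2π = 4.810762 rad → L = 6.58·(4.492256 + 4.583648 + 4.810762) = 6.58·13.886666 = 91.374263 m
LRL: c = (6 − d² + 2cos(α−β) − 2d(sin α − sin β))/8 = -3.211696, |c| > 1 → infeasible
Shortest: RSR with L = 50.823138 m ≈ 50.8231 m
Convert RSR to answer units (arcs ×180/π): t = 2.200432·180/π = 126.0755°, p = ρ·p = 6.58·3.004511 = 19.7697 m, q = 2.518938·180/π = 144.3245°, L = 50.8231 m.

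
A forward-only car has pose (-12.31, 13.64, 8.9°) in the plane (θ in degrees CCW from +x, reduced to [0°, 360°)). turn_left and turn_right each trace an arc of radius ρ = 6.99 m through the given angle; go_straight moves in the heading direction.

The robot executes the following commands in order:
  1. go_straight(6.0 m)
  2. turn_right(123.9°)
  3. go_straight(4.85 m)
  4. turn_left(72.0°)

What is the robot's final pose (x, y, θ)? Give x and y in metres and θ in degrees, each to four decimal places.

set_pose: (x, y, θ) = (-12.3100, 13.6400, 8.9000°), ρ = 6.99
go_straight(6.0): x += 6.0·cos θ, y += 6.0·sin θ → (-6.3822, 14.5683, 8.9000°)
turn_right(123.9°): centre at ρ to the right, rotate −123.9° → (1.0343, 4.7083, -115.0000° ≡ 245.0000°)
go_straight(4.85): x += 4.85·cos θ, y += 4.85·sin θ → (-1.0154, 0.3127, 245.0000°)
turn_left(72.0°): centre at ρ to the left, rotate +72.0° → (0.5525, -7.7535, 317.0000°)

(0.5525, -7.7535, 317.0000°)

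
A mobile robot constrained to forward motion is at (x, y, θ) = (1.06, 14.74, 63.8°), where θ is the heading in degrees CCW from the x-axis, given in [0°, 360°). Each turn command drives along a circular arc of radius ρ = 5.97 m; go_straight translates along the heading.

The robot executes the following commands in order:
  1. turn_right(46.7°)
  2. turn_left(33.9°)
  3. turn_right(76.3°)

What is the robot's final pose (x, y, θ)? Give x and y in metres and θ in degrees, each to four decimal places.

(14.7362, 21.3997, 334.7000°)

set_pose: (x, y, θ) = (1.0600, 14.7400, 63.8000°), ρ = 5.97
turn_right(46.7°): centre at ρ to the right, rotate −46.7° → (4.6612, 17.8103, 17.1000°)
turn_left(33.9°): centre at ρ to the left, rotate +33.9° → (7.5454, 19.7593, 51.0000°)
turn_right(76.3°): centre at ρ to the right, rotate −76.3° → (14.7362, 21.3997, -25.3000° ≡ 334.7000°)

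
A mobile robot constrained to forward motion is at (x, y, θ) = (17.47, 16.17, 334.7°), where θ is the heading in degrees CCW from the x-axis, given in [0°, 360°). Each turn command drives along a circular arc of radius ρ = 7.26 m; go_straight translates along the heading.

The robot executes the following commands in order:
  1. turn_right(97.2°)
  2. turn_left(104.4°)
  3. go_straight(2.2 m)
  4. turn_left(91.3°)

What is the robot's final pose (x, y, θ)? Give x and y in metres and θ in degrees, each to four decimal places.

(35.6547, -0.9771, 73.2000°)

set_pose: (x, y, θ) = (17.4700, 16.1700, 334.7000°), ρ = 7.26
turn_right(97.2°): centre at ρ to the right, rotate −97.2° → (20.4904, 5.7056, 237.5000°)
turn_left(104.4°): centre at ρ to the left, rotate +104.4° → (24.3579, -5.0960, 341.9000°)
go_straight(2.2): x += 2.2·cos θ, y += 2.2·sin θ → (26.4490, -5.7795, 341.9000°)
turn_left(91.3°): centre at ρ to the left, rotate +91.3° → (35.6547, -0.9771, 433.2000° ≡ 73.2000°)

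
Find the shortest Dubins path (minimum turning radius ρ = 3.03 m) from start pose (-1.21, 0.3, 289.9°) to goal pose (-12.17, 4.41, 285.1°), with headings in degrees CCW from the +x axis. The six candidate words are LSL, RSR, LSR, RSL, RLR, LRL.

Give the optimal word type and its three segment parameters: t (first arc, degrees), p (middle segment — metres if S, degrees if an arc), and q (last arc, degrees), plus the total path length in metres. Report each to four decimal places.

Let ψ = atan2(Δy, Δx) = atan2(4.11, -10.96) = 159.4440° be the start→goal bearing.
Normalize: d = |goal − start| / ρ = 11.705285/3.03 = 3.863130, α = (θ_start − ψ) mod 360° = 130.4560° = 2.276888 rad, β = (θ_goal − ψ) mod 360° = 125.6560° = 2.193112 rad.
Common terms: sin α = 0.760904, cos α = -0.648865, sin β = 0.812531, cos β = -0.582918, cos(α−β) = 0.996493, d² = 14.923777. Work in radians in the unit-radius frame; every candidate has L = ρ·(t + p + q).
LSL: p² = 2 + d² − 2cos(α−β) + 2d(sin α − sin β) = 14.531907; p = √p² = 3.812074; φ = atan2(cos β − cos α, d + sin α − sin β) = 0.017300 rad; t = (φ − α) mod 2π = 4.023598 rad, q = (β − φ) mod 2π = 2.175811 rad → L = 3.03·(4.023598 + 3.812074 + 2.175811) = 3.03·10.011483 = 30.334795 m
RSR: p² = 2 + d² − 2cos(α−β) + 2d(sin β − sin α) = 15.329674; p = √p² = 3.915313; φ = atan2(cos α − cos β, d − sin α + sin β) = -0.016844 rad; t = (α − φ) mod 2π = 2.293732 rad, q = (φ − β) mod 2π = 4.073230 rad → L = 3.03·(2.293732 + 3.915313 + 4.073230) = 3.03·10.282274 = 31.155290 m
LSR: p² = d² − 2 + 2cos(α−β) + 2d(sin α + sin β) = 27.073531; p = √p² = 5.203223; φ = atan2(−cos α − cos β, d + sin α + sin β) − atan2(−2, p) = 0.589778 rad; t = (φ − α) mod 2π = 4.596076 rad, q = (φ − β) mod 2π = 4.679852 rad → L = 3.03·(4.596076 + 5.203223 + 4.679852) = 3.03·14.479151 = 43.871826 m
RSL: p² = d² − 2 + 2cos(α−β) − 2d(sin α + sin β) = 2.759994; p = √p² = 1.661323; φ = atan2(cos α + cos β, d − sin α − sin β) − atan2(2, p) = -1.371196 rad; t = (α − φ) mod 2π = 3.648083 rad, q = (β − φ) mod 2π = 3.564307 rad → L = 3.03·(3.648083 + 1.661323 + 3.564307) = 3.03·8.873713 = 26.887351 m
RLR: c = (6 − d² + 2cos(α−β) + 2d(sin α − sin β))/8 = -0.916209; p = 2π − arccos c = 3.553873 rad; φ = atan2(cos α − cos β, d − sin α + sin β) = -0.016844 rad; t = (α − φ + p/2) mod 2π = 4.070668 rad, q = (α − β − t + p) mod 2π = 5.850166 rad → L = 3.03·(4.070668 + 3.553873 + 5.850166) = 3.03·13.474708 = 40.828365 m
LRL: c = (6 − d² + 2cos(α−β) − 2d(sin α − sin β))/8 = -0.816488; p = 2π − arccos c = 3.757087 rad; φ = atan2(cos β − cos α, d + sin α − sin β) = 0.017300 rad; t = (φ − α + p/2) mod 2π = 5.902141 rad, q = (β − α − t + p) mod 2π = 4.054355 rad → L = 3.03·(5.902141 + 3.757087 + 4.054355) = 3.03·13.713583 = 41.552155 m
Shortest: RSL with L = 26.887351 m ≈ 26.8874 m
Convert RSL to answer units (arcs ×180/π): t = 3.648083·180/π = 209.0198°, p = ρ·p = 3.03·1.661323 = 5.0338 m, q = 3.564307·180/π = 204.2198°, L = 26.8874 m.

RSL: t = 209.0198°, p = 5.0338 m, q = 204.2198°, L = 26.8874 m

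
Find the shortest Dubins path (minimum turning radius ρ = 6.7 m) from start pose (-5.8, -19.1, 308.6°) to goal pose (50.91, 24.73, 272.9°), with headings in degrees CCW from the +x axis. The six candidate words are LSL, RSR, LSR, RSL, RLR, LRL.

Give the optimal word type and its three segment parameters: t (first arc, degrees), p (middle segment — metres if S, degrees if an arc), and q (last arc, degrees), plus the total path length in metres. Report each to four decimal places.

LSR: t = 105.6729°, p = 58.0626 m, q = 141.3729°, L = 86.9514 m

Let ψ = atan2(Δy, Δx) = atan2(43.83, 56.71) = 37.6997° be the start→goal bearing.
Normalize: d = |goal − start| / ρ = 71.673517/6.7 = 10.697540, α = (θ_start − ψ) mod 360° = 270.9003° = 4.728102 rad, β = (θ_goal − ψ) mod 360° = 235.2003° = 4.105020 rad.
Common terms: sin α = -0.999877, cos α = 0.015712, sin β = -0.821152, cos β = -0.570709, cos(α−β) = 0.812084, d² = 114.437358. Work in radians in the unit-radius frame; every candidate has L = ρ·(t + p + q).
LSL: p² = 2 + d² − 2cos(α−β) + 2d(sin α − sin β) = 110.989368; p = √p² = 10.535149; φ = atan2(cos β − cos α, d + sin α − sin β) = -0.055692 rad; t = (φ − α) mod 2π = 1.499391 rad, q = (β − φ) mod 2π = 4.160712 rad → L = 6.7·(1.499391 + 10.535149 + 4.160712) = 6.7·16.195252 = 108.508188 m
RSR: p² = 2 + d² − 2cos(α−β) + 2d(sin β − sin α) = 118.637013; p = √p² = 10.892062; φ = atan2(cos α − cos β, d − sin α + sin β) = 0.053865 rad; t = (α − φ) mod 2π = 4.674237 rad, q = (φ − β) mod 2π = 2.232031 rad → L = 6.7·(4.674237 + 10.892062 + 2.232031) = 6.7·17.798330 = 119.248810 m
LSR: p² = d² − 2 + 2cos(α−β) + 2d(sin α + sin β) = 75.100471; p = √p² = 8.666053; φ = atan2(−cos α − cos β, d + sin α + sin β) − atan2(−2, p) = 0.289257 rad; t = (φ − α) mod 2π = 1.844340 rad, q = (φ − β) mod 2π = 2.467423 rad → L = 6.7·(1.844340 + 8.666053 + 2.467423) = 6.7·12.977816 = 86.951369 m
RSL: p² = d² − 2 + 2cos(α−β) − 2d(sin α + sin β) = 153.022579; p = √p² = 12.370230; φ = atan2(cos α + cos β, d − sin α − sin β) − atan2(2, p) = -0.204596 rad; t = (α − φ) mod 2π = 4.932698 rad, q = (β − φ) mod 2π = 4.309616 rad → L = 6.7·(4.932698 + 12.370230 + 4.309616) = 6.7·21.612544 = 144.804044 m
RLR: c = (6 − d² + 2cos(α−β) + 2d(sin α − sin β))/8 = -13.829627, |c| > 1 → infeasible
LRL: c = (6 − d² + 2cos(α−β) − 2d(sin α − sin β))/8 = -12.873671, |c| > 1 → infeasible
Shortest: LSR with L = 86.951369 m ≈ 86.9514 m
Convert LSR to answer units (arcs ×180/π): t = 1.844340·180/π = 105.6729°, p = ρ·p = 6.7·8.666053 = 58.0626 m, q = 2.467423·180/π = 141.3729°, L = 86.9514 m.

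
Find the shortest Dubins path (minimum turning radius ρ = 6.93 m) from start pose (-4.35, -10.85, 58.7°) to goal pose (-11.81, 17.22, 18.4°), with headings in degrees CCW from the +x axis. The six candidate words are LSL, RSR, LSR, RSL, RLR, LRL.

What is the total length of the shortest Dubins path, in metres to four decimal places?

35.5492 m

Let ψ = atan2(Δy, Δx) = atan2(28.07, -7.46) = 104.8831° be the start→goal bearing.
Normalize: d = |goal − start| / ρ = 29.044388/6.93 = 4.191109, α = (θ_start − ψ) mod 360° = 313.8169° = 5.477138 rad, β = (θ_goal − ψ) mod 360° = 273.5169° = 4.773770 rad.
Common terms: sin α = -0.721556, cos α = 0.692356, sin β = -0.998117, cos β = 0.061342, cos(α−β) = 0.762668, d² = 17.565398. Work in radians in the unit-radius frame; every candidate has L = ρ·(t + p + q).
LSL: p² = 2 + d² − 2cos(α−β) + 2d(sin α − sin β) = 20.358251; p = √p² = 4.512012; φ = atan2(cos β − cos α, d + sin α − sin β) = -0.140312 rad; t = (φ − α) mod 2π = 0.665736 rad, q = (β − φ) mod 2π = 4.914082 rad → L = 6.93·(0.665736 + 4.512012 + 4.914082) = 6.93·10.091830 = 69.936379 m
RSR: p² = 2 + d² − 2cos(α−β) + 2d(sin β − sin α) = 15.721872; p = √p² = 3.965082; φ = atan2(cos α − cos β, d − sin α + sin β) = 0.159822 rad; t = (α − φ) mod 2π = 5.317316 rad, q = (φ − β) mod 2π = 1.669237 rad → L = 6.93·(5.317316 + 3.965082 + 1.669237) = 6.93·10.951635 = 75.894828 m
LSR: p² = d² − 2 + 2cos(α−β) + 2d(sin α + sin β) = 2.676058; p = √p² = 1.635866; φ = atan2(−cos α − cos β, d + sin α + sin β) − atan2(−2, p) = 0.589212 rad; t = (φ − α) mod 2π = 1.395259 rad, q = (φ − β) mod 2π = 2.098627 rad → L = 6.93·(1.395259 + 1.635866 + 2.098627) = 6.93·5.129752 = 35.549183 m
RSL: p² = d² − 2 + 2cos(α−β) − 2d(sin α + sin β) = 31.505412; p = √p² = 5.612968; φ = atan2(cos α + cos β, d − sin α − sin β) − atan2(2, p) = -0.215464 rad; t = (α − φ) mod 2π = 5.692602 rad, q = (β − φ) mod 2π = 4.989234 rad → L = 6.93·(5.692602 + 5.612968 + 4.989234) = 6.93·16.294804 = 112.922990 m
RLR: c = (6 − d² + 2cos(α−β) + 2d(sin α − sin β))/8 = -0.965234; p = 2π − arccos c = 3.406052 rad; φ = atan2(cos α − cos β, d − sin α + sin β) = 0.159822 rad; t = (α − φ + p/2) mod 2π = 0.737156 rad, q = (α − β − t + p) mod 2π = 3.372263 rad → L = 6.93·(0.737156 + 3.406052 + 3.372263) = 6.93·7.515471 = 52.082216 m
LRL: c = (6 − d² + 2cos(α−β) − 2d(sin α − sin β))/8 = -1.544781, |c| > 1 → infeasible
Shortest: LSR with L = 35.549183 m ≈ 35.5492 m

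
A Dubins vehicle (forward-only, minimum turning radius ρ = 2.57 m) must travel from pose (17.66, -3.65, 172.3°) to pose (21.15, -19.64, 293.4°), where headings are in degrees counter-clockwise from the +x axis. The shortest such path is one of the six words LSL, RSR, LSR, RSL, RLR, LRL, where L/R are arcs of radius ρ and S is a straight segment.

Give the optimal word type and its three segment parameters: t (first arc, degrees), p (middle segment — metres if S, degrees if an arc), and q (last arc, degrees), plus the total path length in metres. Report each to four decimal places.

Let ψ = atan2(Δy, Δx) = atan2(-15.99, 3.49) = -77.6876° be the start→goal bearing.
Normalize: d = |goal − start| / ρ = 16.366435/2.57 = 6.368263, α = (θ_start − ψ) mod 360° = 249.9876° = 4.363107 rad, β = (θ_goal − ψ) mod 360° = 11.0876° = 0.193516 rad.
Common terms: sin α = -0.939619, cos α = -0.342223, sin β = 0.192310, cos β = 0.981334, cos(α−β) = -0.516533, d² = 40.554770. Work in radians in the unit-radius frame; every candidate has L = ρ·(t + p + q).
LSL: p² = 2 + d² − 2cos(α−β) + 2d(sin α − sin β) = 29.170996; p = √p² = 5.401018; φ = atan2(cos β − cos α, d + sin α − sin β) = 0.247578 rad; t = (φ − α) mod 2π = 2.167657 rad, q = (β − φ) mod 2π = 6.229123 rad → L = 2.57·(2.167657 + 5.401018 + 6.229123) = 2.57·13.797797 = 35.460338 m
RSR: p² = 2 + d² − 2cos(α−β) + 2d(sin β − sin α) = 58.004678; p = √p² = 7.616080; φ = atan2(cos α − cos β, d − sin α + sin β) = -0.174671 rad; t = (α − φ) mod 2π = 4.537779 rad, q = (φ − β) mod 2π = 5.914998 rad → L = 2.57·(4.537779 + 7.616080 + 5.914998) = 2.57·18.068857 = 46.436963 m
LSR: p² = d² − 2 + 2cos(α−β) + 2d(sin α + sin β) = 28.003588; p = √p² = 5.291842; φ = atan2(−cos α − cos β, d + sin α + sin β) − atan2(−2, p) = 0.248131 rad; t = (φ − α) mod 2π = 2.168209 rad, q = (φ − β) mod 2π = 0.054615 rad → L = 2.57·(2.168209 + 5.291842 + 0.054615) = 2.57·7.514665 = 19.312690 m
RSL: p² = d² − 2 + 2cos(α−β) − 2d(sin α + sin β) = 47.039819; p = √p² = 6.858558; φ = atan2(cos α + cos β, d − sin α − sin β) − atan2(2, p) = -0.194160 rad; t = (α − φ) mod 2π = 4.557268 rad, q = (β − φ) mod 2π = 0.387676 rad → L = 2.57·(4.557268 + 6.858558 + 0.387676) = 2.57·11.803502 = 30.334999 m
RLR: c = (6 − d² + 2cos(α−β) + 2d(sin α − sin β))/8 = -6.250585, |c| > 1 → infeasible
LRL: c = (6 − d² + 2cos(α−β) − 2d(sin α − sin β))/8 = -2.646374, |c| > 1 → infeasible
Shortest: LSR with L = 19.312690 m ≈ 19.3127 m
Convert LSR to answer units (arcs ×180/π): t = 2.168209·180/π = 124.2292°, p = ρ·p = 2.57·5.291842 = 13.6000 m, q = 0.054615·180/π = 3.1292°, L = 19.3127 m.

LSR: t = 124.2292°, p = 13.6000 m, q = 3.1292°, L = 19.3127 m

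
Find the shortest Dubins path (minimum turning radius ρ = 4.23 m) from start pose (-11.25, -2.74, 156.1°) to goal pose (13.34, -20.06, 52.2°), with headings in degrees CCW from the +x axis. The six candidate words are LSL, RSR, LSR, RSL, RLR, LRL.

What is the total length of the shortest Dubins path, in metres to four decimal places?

Let ψ = atan2(Δy, Δx) = atan2(-17.32, 24.59) = -35.1590° be the start→goal bearing.
Normalize: d = |goal − start| / ρ = 30.077408/4.23 = 7.110498, α = (θ_start − ψ) mod 360° = 191.2590° = 3.338099 rad, β = (θ_goal − ψ) mod 360° = 87.3590° = 1.524702 rad.
Common terms: sin α = -0.195244, cos α = -0.980755, sin β = 0.998938, cos β = 0.046078, cos(α−β) = -0.240228, d² = 50.559188. Work in radians in the unit-radius frame; every candidate has L = ρ·(t + p + q).
LSL: p² = 2 + d² − 2cos(α−β) + 2d(sin α − sin β) = 36.057182; p = √p² = 6.004763; φ = atan2(cos β − cos α, d + sin α − sin β) = 0.171848 rad; t = (φ − α) mod 2π = 3.116934 rad, q = (β − φ) mod 2π = 1.352855 rad → L = 4.23·(3.116934 + 6.004763 + 1.352855) = 4.23·10.474551 = 44.307353 m
RSR: p² = 2 + d² − 2cos(α−β) + 2d(sin β − sin α) = 70.022107; p = √p² = 8.367921; φ = atan2(cos α − cos β, d − sin α + sin β) = -0.123021 rad; t = (α − φ) mod 2π = 3.461120 rad, q = (φ − β) mod 2π = 4.635462 rad → L = 4.23·(3.461120 + 8.367921 + 4.635462) = 4.23·16.464504 = 69.644851 m
LSR: p² = d² − 2 + 2cos(α−β) + 2d(sin α + sin β) = 59.508054; p = √p² = 7.714146; φ = atan2(−cos α − cos β, d + sin α + sin β) − atan2(−2, p) = 0.371235 rad; t = (φ − α) mod 2π = 3.316321 rad, q = (φ − β) mod 2π = 5.129718 rad → L = 4.23·(3.316321 + 7.714146 + 5.129718) = 4.23·16.160186 = 68.357587 m
RSL: p² = d² − 2 + 2cos(α−β) − 2d(sin α + sin β) = 36.649411; p = √p² = 6.053876; φ = atan2(cos α + cos β, d − sin α − sin β) − atan2(2, p) = -0.466209 rad; t = (α − φ) mod 2π = 3.804308 rad, q = (β − φ) mod 2π = 1.990911 rad → L = 4.23·(3.804308 + 6.053876 + 1.990911) = 4.23·11.849095 = 50.121671 m
RLR: c = (6 − d² + 2cos(α−β) + 2d(sin α − sin β))/8 = -7.752763, |c| > 1 → infeasible
LRL: c = (6 − d² + 2cos(α−β) − 2d(sin α − sin β))/8 = -3.507148, |c| > 1 → infeasible
Shortest: LSL with L = 44.307353 m ≈ 44.3074 m

44.3074 m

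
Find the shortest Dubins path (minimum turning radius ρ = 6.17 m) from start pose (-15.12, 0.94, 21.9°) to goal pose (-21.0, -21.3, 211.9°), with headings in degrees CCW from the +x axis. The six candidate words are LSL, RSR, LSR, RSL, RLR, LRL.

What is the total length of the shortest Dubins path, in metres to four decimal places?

34.3719 m

Let ψ = atan2(Δy, Δx) = atan2(-22.24, -5.88) = -104.8095° be the start→goal bearing.
Normalize: d = |goal − start| / ρ = 23.004174/6.17 = 3.728391, α = (θ_start − ψ) mod 360° = 126.7095° = 2.211498 rad, β = (θ_goal − ψ) mod 360° = 316.7095° = 5.527623 rad.
Common terms: sin α = 0.801677, cos α = -0.597758, sin β = -0.685698, cos β = 0.727886, cos(α−β) = -0.984808, d² = 13.900901. Work in radians in the unit-radius frame; every candidate has L = ρ·(t + p + q).
LSL: p² = 2 + d² − 2cos(α−β) + 2d(sin α − sin β) = 28.961545; p = √p² = 5.381593; φ = atan2(cos β − cos α, d + sin α − sin β) = 0.248891 rad; t = (φ − α) mod 2π = 4.320579 rad, q = (β − φ) mod 2π = 5.278732 rad → L = 6.17·(4.320579 + 5.381593 + 5.278732) = 6.17·14.980904 = 92.432178 m
RSR: p² = 2 + d² − 2cos(α−β) + 2d(sin β − sin α) = 6.779488; p = √p² = 2.603745; φ = atan2(cos α − cos β, d − sin α + sin β) = -0.534173 rad; t = (α − φ) mod 2π = 2.745671 rad, q = (φ − β) mod 2π = 0.221389 rad → L = 6.17·(2.745671 + 2.603745 + 0.221389) = 6.17·5.570805 = 34.371865 m
LSR: p² = d² − 2 + 2cos(α−β) + 2d(sin α + sin β) = 10.796114; p = √p² = 3.285744; φ = atan2(−cos α − cos β, d + sin α + sin β) − atan2(−2, p) = 0.512949 rad; t = (φ − α) mod 2π = 4.584636 rad, q = (φ − β) mod 2π = 1.268511 rad → L = 6.17·(4.584636 + 3.285744 + 1.268511) = 6.17·9.138891 = 56.386958 m
RSL: p² = d² − 2 + 2cos(α−β) − 2d(sin α + sin β) = 9.066456; p = √p² = 3.011056; φ = atan2(cos α + cos β, d − sin α − sin β) − atan2(2, p) = -0.550299 rad; t = (α − φ) mod 2π = 2.761797 rad, q = (β − φ) mod 2π = 6.077922 rad → L = 6.17·(2.761797 + 3.011056 + 6.077922) = 6.17·11.850775 = 73.119280 m
RLR: c = (6 − d² + 2cos(α−β) + 2d(sin α − sin β))/8 = 0.152564; p = 2π − arccos c = 4.865551 rad; φ = atan2(cos α − cos β, d − sin α + sin β) = -0.534173 rad; t = (α − φ + p/2) mod 2π = 5.178447 rad, q = (α − β − t + p) mod 2π = 2.654164 rad → L = 6.17·(5.178447 + 4.865551 + 2.654164) = 6.17·12.698162 = 78.347660 m
LRL: c = (6 − d² + 2cos(α−β) − 2d(sin α − sin β))/8 = -2.620193, |c| > 1 → infeasible
Shortest: RSR with L = 34.371865 m ≈ 34.3719 m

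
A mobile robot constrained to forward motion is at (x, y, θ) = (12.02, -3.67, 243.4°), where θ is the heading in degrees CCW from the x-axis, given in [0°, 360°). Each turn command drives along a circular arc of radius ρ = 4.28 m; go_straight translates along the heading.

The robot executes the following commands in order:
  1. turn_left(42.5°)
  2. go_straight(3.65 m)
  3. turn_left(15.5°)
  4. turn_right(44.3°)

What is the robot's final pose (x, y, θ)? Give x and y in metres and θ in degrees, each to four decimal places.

set_pose: (x, y, θ) = (12.0200, -3.6700, 243.4000°), ρ = 4.28
turn_left(42.5°): centre at ρ to the left, rotate +42.5° → (11.7307, -6.7590, 285.9000°)
go_straight(3.65): x += 3.65·cos θ, y += 3.65·sin θ → (12.7307, -10.2693, 285.9000°)
turn_left(15.5°): centre at ρ to the left, rotate +15.5° → (13.1937, -11.3267, 301.4000°)
turn_right(44.3°): centre at ρ to the right, rotate −44.3° → (13.7125, -14.5121, 257.1000°)

(13.7125, -14.5121, 257.1000°)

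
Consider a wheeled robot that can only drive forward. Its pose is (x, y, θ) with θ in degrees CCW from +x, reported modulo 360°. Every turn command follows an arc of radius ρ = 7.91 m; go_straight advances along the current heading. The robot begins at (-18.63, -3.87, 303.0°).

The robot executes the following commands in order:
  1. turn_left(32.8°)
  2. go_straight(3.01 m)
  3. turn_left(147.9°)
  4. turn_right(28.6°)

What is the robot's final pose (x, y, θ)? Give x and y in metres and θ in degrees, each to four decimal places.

set_pose: (x, y, θ) = (-18.6300, -3.8700, 303.0000°), ρ = 7.91
turn_left(32.8°): centre at ρ to the left, rotate +32.8° → (-15.2386, -6.7768, 335.8000°)
go_straight(3.01): x += 3.01·cos θ, y += 3.01·sin θ → (-12.4931, -8.0106, 335.8000°)
turn_left(147.9°): centre at ρ to the left, rotate +147.9° → (-2.6699, 3.5930, 483.7000° ≡ 123.7000°)
turn_right(28.6°): centre at ρ to the right, rotate −28.6° → (-3.9678, 7.2787, 95.1000°)

(-3.9678, 7.2787, 95.1000°)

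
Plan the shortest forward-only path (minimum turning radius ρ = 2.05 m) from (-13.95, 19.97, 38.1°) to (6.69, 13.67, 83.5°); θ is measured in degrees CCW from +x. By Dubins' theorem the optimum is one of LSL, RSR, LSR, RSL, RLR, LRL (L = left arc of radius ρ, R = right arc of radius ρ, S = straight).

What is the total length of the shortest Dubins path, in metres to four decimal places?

Let ψ = atan2(Δy, Δx) = atan2(-6.30, 20.64) = -16.9739° be the start→goal bearing.
Normalize: d = |goal − start| / ρ = 21.580074/2.05 = 10.526865, α = (θ_start − ψ) mod 360° = 55.0739° = 0.961221 rad, β = (θ_goal − ψ) mod 360° = 100.4739° = 1.753600 rad.
Common terms: sin α = 0.819891, cos α = 0.572519, sin β = 0.983338, cos β = -0.181788, cos(α−β) = 0.702153, d² = 110.814896. Work in radians in the unit-radius frame; every candidate has L = ρ·(t + p + q).
LSL: p² = 2 + d² − 2cos(α−β) + 2d(sin α − sin β) = 107.969427; p = √p² = 10.390834; φ = atan2(cos β − cos α, d + sin α − sin β) = -0.072657 rad; t = (φ − α) mod 2π = 5.249307 rad, q = (β − φ) mod 2π = 1.826258 rad → L = 2.05·(5.249307 + 10.390834 + 1.826258) = 2.05·17.466399 = 35.806117 m
RSR: p² = 2 + d² − 2cos(α−β) + 2d(sin β − sin α) = 114.851753; p = √p² = 10.716891; φ = atan2(cos α − cos β, d − sin α + sin β) = 0.070443 rad; t = (α − φ) mod 2π = 0.890778 rad, q = (φ − β) mod 2π = 4.600028 rad → L = 2.05·(0.890778 + 10.716891 + 4.600028) = 2.05·16.207697 = 33.225779 m
LSR: p² = d² − 2 + 2cos(α−β) + 2d(sin α + sin β) = 148.183899; p = √p² = 12.173081; φ = atan2(−cos α − cos β, d + sin α + sin β) − atan2(−2, p) = 0.131163 rad; t = (φ − α) mod 2π = 5.453128 rad, q = (φ − β) mod 2π = 4.660748 rad → L = 2.05·(5.453128 + 12.173081 + 4.660748) = 2.05·22.286957 = 45.688262 m
RSL: p² = d² − 2 + 2cos(α−β) − 2d(sin α + sin β) = 72.254505; p = √p² = 8.500265; φ = atan2(cos α + cos β, d − sin α − sin β) − atan2(2, p) = -0.186324 rad; t = (α − φ) mod 2π = 1.147544 rad, q = (β − φ) mod 2π = 1.939924 rad → L = 2.05·(1.147544 + 8.500265 + 1.939924) = 2.05·11.587733 = 23.754853 m
RLR: c = (6 − d² + 2cos(α−β) + 2d(sin α − sin β))/8 = -13.356469, |c| > 1 → infeasible
LRL: c = (6 − d² + 2cos(α−β) − 2d(sin α − sin β))/8 = -12.496178, |c| > 1 → infeasible
Shortest: RSL with L = 23.754853 m ≈ 23.7549 m

23.7549 m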